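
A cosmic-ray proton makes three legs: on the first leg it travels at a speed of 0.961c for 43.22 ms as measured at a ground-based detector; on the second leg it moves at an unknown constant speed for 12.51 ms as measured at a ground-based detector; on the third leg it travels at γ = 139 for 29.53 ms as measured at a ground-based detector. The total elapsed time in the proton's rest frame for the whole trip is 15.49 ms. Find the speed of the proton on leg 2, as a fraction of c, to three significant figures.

Leg 1: γ = 1/√(1 − 0.961²) = 1/√0.07648 = 3.616; τ_1 = 43.22/3.616 = 11.95 ms.
Leg 2: speed unknown; τ_2 = 12.51/γ_2.
Leg 3: γ = 139; τ_3 = 29.53/139.0 = 0.2124 ms.
Total proper time: 11.95 + τ_2 + 0.2124 = 15.49, so τ_2 = 15.49 − 12.16 = 3.325 ms.
γ_2 = 12.51/3.325 = 3.762; β = √(1 − 1/γ²) = √0.9294.

β = 0.964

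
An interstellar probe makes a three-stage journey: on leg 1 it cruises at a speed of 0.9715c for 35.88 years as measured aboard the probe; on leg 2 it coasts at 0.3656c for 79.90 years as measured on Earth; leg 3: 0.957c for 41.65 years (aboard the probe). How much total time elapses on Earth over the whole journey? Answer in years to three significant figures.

Δt = 375 years

Leg 1: γ = 1/√(1 − 0.9715²) = 1/√0.05619 = 4.219; Δt_1 = 4.219 × 35.88 = 151.4 years.
Leg 2: 79.90 years is already measured on Earth.
Leg 3: γ = 1/√(1 − 0.957²) = 1/√0.08415 = 3.447; Δt_3 = 3.447 × 41.65 = 143.6 years.
Total: 151.4 + 79.90 + 143.6 years.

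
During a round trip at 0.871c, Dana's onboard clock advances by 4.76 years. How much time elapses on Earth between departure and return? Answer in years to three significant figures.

Δt = 9.69 years

γ = 1/√(1 − 0.871²) = 1/√0.2414 = 2.035
Earth-frame duration is the dilated interval: Δt = γτ = 2.035 × 4.76 years.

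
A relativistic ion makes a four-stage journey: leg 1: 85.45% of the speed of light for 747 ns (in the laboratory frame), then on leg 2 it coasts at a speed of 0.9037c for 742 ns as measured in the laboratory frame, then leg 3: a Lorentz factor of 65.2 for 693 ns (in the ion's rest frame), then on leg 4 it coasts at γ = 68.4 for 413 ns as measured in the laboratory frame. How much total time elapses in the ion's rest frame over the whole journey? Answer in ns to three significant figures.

τ = 1400 ns

Leg 1: β = 0.8545; γ = 1/√(1 − 0.8545²) = 1/√0.2698 = 1.925; τ_1 = 747/1.925 = 388.0 ns.
Leg 2: γ = 1/√(1 − 0.9037²) = 1/√0.1833 = 2.336; τ_2 = 742/2.336 = 317.7 ns.
Leg 3: 693 ns is already measured in the ion's rest frame.
Leg 4: γ = 68.4; τ_4 = 413/68.40 = 6.038 ns.
Total: 388.0 + 317.7 + 693.0 + 6.038 ns.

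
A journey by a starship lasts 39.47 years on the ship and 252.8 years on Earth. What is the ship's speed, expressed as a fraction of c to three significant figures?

The proper time is measured on the ship (both events occur at the ship's location); Δt is measured on Earth. γ = Δt/τ = 252.8/39.47 = 6.405.
β = √(1 − 1/γ²) = √(1 − 0.02438) = √0.9756

v = 0.988c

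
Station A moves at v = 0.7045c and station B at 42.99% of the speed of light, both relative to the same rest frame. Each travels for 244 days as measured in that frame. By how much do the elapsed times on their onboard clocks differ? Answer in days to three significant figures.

|τ_A − τ_B| = 47.1 days

A: γ = 1/√(1 − 0.7045²) = 1/√0.5037 = 1.409; τ_A = 244/1.409 = 173.2 days.
B: β = 0.4299; γ = 1/√(1 − 0.4299²) = 1/√0.8152 = 1.108; τ_B = 244/1.108 = 220.3 days.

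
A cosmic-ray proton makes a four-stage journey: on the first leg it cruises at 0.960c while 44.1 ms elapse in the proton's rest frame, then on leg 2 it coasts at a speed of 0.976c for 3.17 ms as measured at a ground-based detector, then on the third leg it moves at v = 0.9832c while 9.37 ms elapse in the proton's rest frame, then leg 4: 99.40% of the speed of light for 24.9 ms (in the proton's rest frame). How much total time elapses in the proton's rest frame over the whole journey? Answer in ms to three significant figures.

τ = 79.1 ms

Leg 1: 44.1 ms is already measured in the proton's rest frame.
Leg 2: γ = 1/√(1 − 0.976²) = 1/√0.04742 = 4.592; τ_2 = 3.17/4.592 = 0.6903 ms.
Leg 3: 9.37 ms is already measured in the proton's rest frame.
Leg 4: 24.9 ms is already measured in the proton's rest frame.
Total: 44.10 + 0.6903 + 9.370 + 24.90 ms.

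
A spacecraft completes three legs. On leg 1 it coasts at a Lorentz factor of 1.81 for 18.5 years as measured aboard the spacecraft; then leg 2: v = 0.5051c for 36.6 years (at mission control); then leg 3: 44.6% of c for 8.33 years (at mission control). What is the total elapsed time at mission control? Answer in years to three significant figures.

Δt = 78.4 years

Leg 1: γ = 1.81; Δt_1 = 1.810 × 18.5 = 33.49 years.
Leg 2: 36.6 years is already measured at mission control.
Leg 3: 8.33 years is already measured at mission control.
Total: 33.49 + 36.60 + 8.330 years.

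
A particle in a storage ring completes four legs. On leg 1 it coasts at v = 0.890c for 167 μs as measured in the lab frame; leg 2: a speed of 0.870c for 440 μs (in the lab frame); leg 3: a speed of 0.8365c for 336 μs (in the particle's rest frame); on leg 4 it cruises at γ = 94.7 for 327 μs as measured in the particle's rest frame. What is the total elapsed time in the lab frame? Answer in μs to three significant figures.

Δt = 3.22×10⁴ μs

Leg 1: 167 μs is already measured in the lab frame.
Leg 2: 440 μs is already measured in the lab frame.
Leg 3: γ = 1/√(1 − 0.8365²) = 1/√0.3003 = 1.825; Δt_3 = 1.825 × 336 = 613.2 μs.
Leg 4: γ = 94.7; Δt_4 = 94.70 × 327 = 3.097×10⁴ μs.
Total: 167.0 + 440.0 + 613.2 + 3.097×10⁴ μs.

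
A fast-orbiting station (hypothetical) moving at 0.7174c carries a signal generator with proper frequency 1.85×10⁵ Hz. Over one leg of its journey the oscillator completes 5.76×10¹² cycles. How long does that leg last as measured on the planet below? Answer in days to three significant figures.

Δt = 517 days

γ = 1/√(1 − 0.7174²) = 1/√0.4853 = 1.435
Proper time for N cycles: τ = N/f = 5.76×10¹²/(1.85×10⁵) = 3.114×10⁷ s = 360.4 days.
Lab-frame duration Δt = γτ = 1.435 × 360.4 = 517.3 days.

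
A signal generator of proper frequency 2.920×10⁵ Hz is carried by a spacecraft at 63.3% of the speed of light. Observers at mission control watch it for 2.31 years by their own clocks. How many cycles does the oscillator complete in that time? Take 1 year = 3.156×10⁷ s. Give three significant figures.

N = 1.65×10¹³

β = 0.633; γ = 1/√(1 − 0.633²) = 1/√0.5993 = 1.292
During 2.31 years of lab time, the oscillator's proper time advances by τ = Δt/γ = 2.31/1.292 = 1.788 years = 5.644×10⁷ s.
N = f × τ = 2.920×10⁵ × 5.644×10⁷ = 1.648×10¹³.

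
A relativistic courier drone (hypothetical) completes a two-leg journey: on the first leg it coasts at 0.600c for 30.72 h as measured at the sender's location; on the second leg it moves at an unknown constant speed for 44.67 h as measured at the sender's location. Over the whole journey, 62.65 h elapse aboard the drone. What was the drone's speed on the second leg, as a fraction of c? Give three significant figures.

β = 0.523

Leg 1: γ = 1/√(1 − 0.600²) = 5/4 = 1.250; τ_1 = 30.72/1.250 = 24.58 h.
Leg 2: speed unknown; τ_2 = 44.67/γ_2.
Total proper time: 24.58 + τ_2 = 62.65, so τ_2 = 62.65 − 24.58 = 38.07 h.
γ_2 = 44.67/38.07 = 1.173; β = √(1 − 1/γ²) = √0.2735.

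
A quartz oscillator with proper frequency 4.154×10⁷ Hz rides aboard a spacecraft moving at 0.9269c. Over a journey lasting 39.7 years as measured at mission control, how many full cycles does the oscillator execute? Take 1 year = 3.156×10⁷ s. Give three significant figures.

γ = 1/√(1 − 0.9269²) = 1/√0.1409 = 2.664
The oscillator's own cycle count is N = f × τ where τ is the proper time aboard the spacecraft. τ = Δt/γ = 39.7/2.664 = 14.90 years = 4.702×10⁸ s.
N = 4.154×10⁷ × 4.702×10⁸ = 1.953×10¹⁶.

N = 1.95×10¹⁶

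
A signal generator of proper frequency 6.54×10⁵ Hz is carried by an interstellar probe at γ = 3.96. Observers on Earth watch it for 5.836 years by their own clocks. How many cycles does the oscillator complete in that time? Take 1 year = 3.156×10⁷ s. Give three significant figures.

N = 3.04×10¹³

γ = 3.96
During 5.836 years of lab time, the oscillator's proper time advances by τ = Δt/γ = 5.836/3.960 = 1.474 years = 4.651×10⁷ s.
N = f × τ = 6.54×10⁵ × 4.651×10⁷ = 3.042×10¹³.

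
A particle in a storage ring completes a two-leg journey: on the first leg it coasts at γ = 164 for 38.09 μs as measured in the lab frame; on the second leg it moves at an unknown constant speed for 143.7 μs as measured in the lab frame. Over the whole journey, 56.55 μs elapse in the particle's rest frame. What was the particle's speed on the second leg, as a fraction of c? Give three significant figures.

β = 0.920

Leg 1: γ = 164; τ_1 = 38.09/164.0 = 0.2323 μs.
Leg 2: speed unknown; τ_2 = 143.7/γ_2.
Total proper time: 0.2323 + τ_2 = 56.55, so τ_2 = 56.55 − 0.2323 = 56.32 μs.
γ_2 = 143.7/56.32 = 2.552; β = √(1 − 1/γ²) = √0.8464.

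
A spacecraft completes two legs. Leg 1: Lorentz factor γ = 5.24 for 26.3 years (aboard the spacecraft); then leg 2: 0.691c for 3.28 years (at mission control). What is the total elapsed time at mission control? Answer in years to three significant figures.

Leg 1: γ = 5.24; Δt_1 = 5.240 × 26.3 = 137.8 years.
Leg 2: 3.28 years is already measured at mission control.
Total: 137.8 + 3.280 years.

Δt = 141 years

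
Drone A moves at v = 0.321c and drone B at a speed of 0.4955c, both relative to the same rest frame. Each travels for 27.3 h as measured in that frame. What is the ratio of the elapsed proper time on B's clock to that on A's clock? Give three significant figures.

τ_B/τ_A = 0.917

A: γ = 1/√(1 − 0.321²) = 1/√0.8970 = 1.056. B: γ = 1/√(1 − 0.4955²) = 1/√0.7545 = 1.151.
τ_A/τ_B = γ_B/γ_A = 1.151/1.056 = 1.090, so τ_B/τ_A = 0.9171.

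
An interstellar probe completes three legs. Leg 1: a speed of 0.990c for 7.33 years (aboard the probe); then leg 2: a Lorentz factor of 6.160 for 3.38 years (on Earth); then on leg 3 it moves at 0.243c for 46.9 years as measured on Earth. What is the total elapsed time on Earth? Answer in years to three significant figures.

Leg 1: γ = 1/√(1 − 0.990²) = 1/√0.01990 = 7.089; Δt_1 = 7.089 × 7.33 = 51.96 years.
Leg 2: 3.38 years is already measured on Earth.
Leg 3: 46.9 years is already measured on Earth.
Total: 51.96 + 3.380 + 46.90 years.

Δt = 102 years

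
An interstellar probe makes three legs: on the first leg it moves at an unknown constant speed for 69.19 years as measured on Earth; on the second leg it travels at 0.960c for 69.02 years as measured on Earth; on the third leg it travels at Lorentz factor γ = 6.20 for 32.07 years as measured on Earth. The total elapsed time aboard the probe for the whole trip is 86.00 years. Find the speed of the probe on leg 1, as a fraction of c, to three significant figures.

β = 0.458

Leg 1: speed unknown; τ_1 = 69.19/γ_1.
Leg 2: γ = 1/√(1 − 0.960²) = 25/7 ≈ 3.571; τ_2 = 69.02/3.571 = 19.33 years.
Leg 3: γ = 6.20; τ_3 = 32.07/6.200 = 5.173 years.
Total proper time: τ_1 + 19.33 + 5.173 = 86.00, so τ_1 = 86.00 − 24.50 = 61.50 years.
γ_1 = 69.19/61.50 = 1.125; β = √(1 − 1/γ²) = √0.2099.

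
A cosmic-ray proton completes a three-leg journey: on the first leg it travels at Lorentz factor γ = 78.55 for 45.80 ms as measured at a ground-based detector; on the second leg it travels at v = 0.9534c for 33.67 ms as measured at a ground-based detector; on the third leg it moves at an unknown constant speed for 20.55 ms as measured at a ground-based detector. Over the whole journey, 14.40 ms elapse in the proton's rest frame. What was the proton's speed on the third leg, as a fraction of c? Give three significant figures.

β = 0.984

Leg 1: γ = 78.55; τ_1 = 45.80/78.55 = 0.5831 ms.
Leg 2: γ = 1/√(1 − 0.9534²) = 1/√0.09103 = 3.314; τ_2 = 33.67/3.314 = 10.16 ms.
Leg 3: speed unknown; τ_3 = 20.55/γ_3.
Total proper time: 0.5831 + 10.16 + τ_3 = 14.40, so τ_3 = 14.40 − 10.74 = 3.658 ms.
γ_3 = 20.55/3.658 = 5.617; β = √(1 − 1/γ²) = √0.9683.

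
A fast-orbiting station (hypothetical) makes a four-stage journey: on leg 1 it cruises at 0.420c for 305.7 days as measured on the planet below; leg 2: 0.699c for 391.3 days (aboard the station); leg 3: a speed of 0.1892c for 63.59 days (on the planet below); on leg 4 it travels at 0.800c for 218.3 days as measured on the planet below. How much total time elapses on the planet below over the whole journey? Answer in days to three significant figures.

Δt = 1130 days

Leg 1: 305.7 days is already measured on the planet below.
Leg 2: γ = 1/√(1 − 0.699²) = 1/√0.5114 = 1.398; Δt_2 = 1.398 × 391.3 = 547.2 days.
Leg 3: 63.59 days is already measured on the planet below.
Leg 4: 218.3 days is already measured on the planet below.
Total: 305.7 + 547.2 + 63.59 + 218.3 days.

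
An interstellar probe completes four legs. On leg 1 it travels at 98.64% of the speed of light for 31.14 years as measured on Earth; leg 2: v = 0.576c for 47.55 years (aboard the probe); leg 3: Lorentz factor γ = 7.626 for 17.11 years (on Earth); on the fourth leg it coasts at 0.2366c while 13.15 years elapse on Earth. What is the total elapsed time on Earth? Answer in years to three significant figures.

Δt = 120 years

Leg 1: 31.14 years is already measured on Earth.
Leg 2: γ = 1/√(1 − 0.576²) = 1/√0.6682 = 1.223; Δt_2 = 1.223 × 47.55 = 58.17 years.
Leg 3: 17.11 years is already measured on Earth.
Leg 4: 13.15 years is already measured on Earth.
Total: 31.14 + 58.17 + 17.11 + 13.15 years.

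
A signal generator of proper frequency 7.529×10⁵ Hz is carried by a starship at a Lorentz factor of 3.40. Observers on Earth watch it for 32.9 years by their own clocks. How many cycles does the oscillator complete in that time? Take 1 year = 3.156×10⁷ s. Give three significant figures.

N = 2.30×10¹⁴

γ = 3.40
During 32.9 years of lab time, the oscillator's proper time advances by τ = Δt/γ = 32.9/3.400 = 9.676 years = 3.054×10⁸ s.
N = f × τ = 7.529×10⁵ × 3.054×10⁸ = 2.299×10¹⁴.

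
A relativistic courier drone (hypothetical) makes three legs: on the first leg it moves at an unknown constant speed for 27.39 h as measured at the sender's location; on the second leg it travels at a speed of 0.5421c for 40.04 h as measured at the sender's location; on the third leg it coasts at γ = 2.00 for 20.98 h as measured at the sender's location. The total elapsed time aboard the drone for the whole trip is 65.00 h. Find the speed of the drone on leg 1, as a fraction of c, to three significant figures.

Leg 1: speed unknown; τ_1 = 27.39/γ_1.
Leg 2: γ = 1/√(1 − 0.5421²) = 1/√0.7061 = 1.190; τ_2 = 40.04/1.190 = 33.65 h.
Leg 3: γ = 2.00; τ_3 = 20.98/2.000 = 10.49 h.
Total proper time: τ_1 + 33.65 + 10.49 = 65.00, so τ_1 = 65.00 − 44.14 = 20.86 h.
γ_1 = 27.39/20.86 = 1.313; β = √(1 − 1/γ²) = √0.4198.

β = 0.648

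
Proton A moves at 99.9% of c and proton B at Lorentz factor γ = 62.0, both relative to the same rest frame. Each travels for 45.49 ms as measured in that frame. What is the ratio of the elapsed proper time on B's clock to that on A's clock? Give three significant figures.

A: β = 0.999; γ = 1/√(1 − 0.999²) = 1/√0.001999 = 22.37. B: γ = 62.0.
τ_A/τ_B = γ_B/γ_A = 62.00/22.37 = 2.772, so τ_B/τ_A = 0.3607.

τ_B/τ_A = 0.361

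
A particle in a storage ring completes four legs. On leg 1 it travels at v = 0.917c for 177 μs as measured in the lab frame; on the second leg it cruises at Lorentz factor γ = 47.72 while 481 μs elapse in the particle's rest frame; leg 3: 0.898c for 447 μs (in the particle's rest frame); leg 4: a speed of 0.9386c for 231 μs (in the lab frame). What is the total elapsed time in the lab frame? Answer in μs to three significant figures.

Δt = 2.44×10⁴ μs

Leg 1: 177 μs is already measured in the lab frame.
Leg 2: γ = 47.72; Δt_2 = 47.72 × 481 = 2.295×10⁴ μs.
Leg 3: γ = 1/√(1 − 0.898²) = 1/√0.1936 = 2.273; Δt_3 = 2.273 × 447 = 1016 μs.
Leg 4: 231 μs is already measured in the lab frame.
Total: 177.0 + 2.295×10⁴ + 1016 + 231.0 μs.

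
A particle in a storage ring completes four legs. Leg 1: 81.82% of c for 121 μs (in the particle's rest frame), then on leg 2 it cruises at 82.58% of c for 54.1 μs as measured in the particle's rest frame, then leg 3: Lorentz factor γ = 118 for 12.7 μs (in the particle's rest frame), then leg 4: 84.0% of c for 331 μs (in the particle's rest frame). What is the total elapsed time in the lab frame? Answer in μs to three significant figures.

Δt = 2420 μs

Leg 1: β = 0.8182; γ = 1/√(1 − 0.8182²) = 1/√0.3305 = 1.739; Δt_1 = 1.739 × 121 = 210.5 μs.
Leg 2: β = 0.8258; γ = 1/√(1 − 0.8258²) = 1/√0.3181 = 1.773; Δt_2 = 1.773 × 54.1 = 95.93 μs.
Leg 3: γ = 118; Δt_3 = 118.0 × 12.7 = 1499 μs.
Leg 4: β = 0.840; γ = 1/√(1 − 0.840²) = 1/√0.2944 = 1.843; Δt_4 = 1.843 × 331 = 610.0 μs.
Total: 210.5 + 95.93 + 1499 + 610.0 μs.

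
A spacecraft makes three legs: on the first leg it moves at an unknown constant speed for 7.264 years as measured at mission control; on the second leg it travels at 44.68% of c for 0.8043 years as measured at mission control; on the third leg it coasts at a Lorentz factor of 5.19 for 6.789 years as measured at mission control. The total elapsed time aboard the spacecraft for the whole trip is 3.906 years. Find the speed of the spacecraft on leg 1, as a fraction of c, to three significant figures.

β = 0.966

Leg 1: speed unknown; τ_1 = 7.264/γ_1.
Leg 2: β = 0.4468; γ = 1/√(1 − 0.4468²) = 1/√0.8004 = 1.118; τ_2 = 0.8043/1.118 = 0.7196 years.
Leg 3: γ = 5.19; τ_3 = 6.789/5.190 = 1.308 years.
Total proper time: τ_1 + 0.7196 + 1.308 = 3.906, so τ_1 = 3.906 − 2.028 = 1.878 years.
γ_1 = 7.264/1.878 = 3.867; β = √(1 − 1/γ²) = √0.9331.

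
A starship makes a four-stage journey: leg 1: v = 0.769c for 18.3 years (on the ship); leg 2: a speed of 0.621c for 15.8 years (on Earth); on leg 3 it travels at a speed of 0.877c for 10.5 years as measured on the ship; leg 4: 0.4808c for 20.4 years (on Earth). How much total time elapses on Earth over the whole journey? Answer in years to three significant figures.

Leg 1: γ = 1/√(1 − 0.769²) = 1/√0.4086 = 1.564; Δt_1 = 1.564 × 18.3 = 28.63 years.
Leg 2: 15.8 years is already measured on Earth.
Leg 3: γ = 1/√(1 − 0.877²) = 1/√0.2309 = 2.081; Δt_3 = 2.081 × 10.5 = 21.85 years.
Leg 4: 20.4 years is already measured on Earth.
Total: 28.63 + 15.80 + 21.85 + 20.40 years.

Δt = 86.7 years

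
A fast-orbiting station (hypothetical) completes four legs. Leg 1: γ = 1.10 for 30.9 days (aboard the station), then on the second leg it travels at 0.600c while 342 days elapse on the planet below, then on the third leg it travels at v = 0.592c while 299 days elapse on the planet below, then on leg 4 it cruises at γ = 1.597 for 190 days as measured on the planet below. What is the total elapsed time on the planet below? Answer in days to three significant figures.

Leg 1: γ = 1.10; Δt_1 = 1.100 × 30.9 = 33.99 days.
Leg 2: 342 days is already measured on the planet below.
Leg 3: 299 days is already measured on the planet below.
Leg 4: 190 days is already measured on the planet below.
Total: 33.99 + 342.0 + 299.0 + 190.0 days.

Δt = 865 days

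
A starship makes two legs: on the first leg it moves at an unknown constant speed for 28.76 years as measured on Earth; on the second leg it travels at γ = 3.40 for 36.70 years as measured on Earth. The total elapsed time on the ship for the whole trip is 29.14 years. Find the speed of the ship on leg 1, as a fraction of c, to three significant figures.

β = 0.770

Leg 1: speed unknown; τ_1 = 28.76/γ_1.
Leg 2: γ = 3.40; τ_2 = 36.70/3.400 = 10.79 years.
Total proper time: τ_1 + 10.79 = 29.14, so τ_1 = 29.14 − 10.79 = 18.35 years.
γ_1 = 28.76/18.35 = 1.568; β = √(1 − 1/γ²) = √0.5931.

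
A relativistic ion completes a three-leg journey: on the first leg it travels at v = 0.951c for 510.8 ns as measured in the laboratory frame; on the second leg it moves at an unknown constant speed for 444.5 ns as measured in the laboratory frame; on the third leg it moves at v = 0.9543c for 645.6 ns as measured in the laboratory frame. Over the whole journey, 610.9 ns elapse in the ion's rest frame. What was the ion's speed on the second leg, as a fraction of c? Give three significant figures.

Leg 1: γ = 1/√(1 − 0.951²) = 1/√0.09560 = 3.234; τ_1 = 510.8/3.234 = 157.9 ns.
Leg 2: speed unknown; τ_2 = 444.5/γ_2.
Leg 3: γ = 1/√(1 − 0.9543²) = 1/√0.08931 = 3.346; τ_3 = 645.6/3.346 = 192.9 ns.
Total proper time: 157.9 + τ_2 + 192.9 = 610.9, so τ_2 = 610.9 − 350.9 = 260.0 ns.
γ_2 = 444.5/260.0 = 1.709; β = √(1 − 1/γ²) = √0.6578.

β = 0.811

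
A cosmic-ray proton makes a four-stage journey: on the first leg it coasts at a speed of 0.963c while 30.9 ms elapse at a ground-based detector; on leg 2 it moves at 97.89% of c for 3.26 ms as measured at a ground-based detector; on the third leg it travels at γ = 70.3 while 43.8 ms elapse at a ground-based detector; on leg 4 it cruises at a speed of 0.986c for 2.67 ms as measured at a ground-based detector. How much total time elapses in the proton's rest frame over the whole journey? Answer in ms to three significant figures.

Leg 1: γ = 1/√(1 − 0.963²) = 1/√0.07263 = 3.711; τ_1 = 30.9/3.711 = 8.328 ms.
Leg 2: β = 0.9789; γ = 1/√(1 − 0.9789²) = 1/√0.04175 = 4.894; τ_2 = 3.26/4.894 = 0.6661 ms.
Leg 3: γ = 70.3; τ_3 = 43.8/70.30 = 0.6230 ms.
Leg 4: γ = 1/√(1 − 0.986²) = 1/√0.02780 = 5.997; τ_4 = 2.67/5.997 = 0.4452 ms.
Total: 8.328 + 0.6661 + 0.6230 + 0.4452 ms.

τ = 10.1 ms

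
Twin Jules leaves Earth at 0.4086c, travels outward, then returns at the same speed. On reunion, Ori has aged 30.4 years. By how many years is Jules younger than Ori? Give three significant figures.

Δt − τ = 2.65 years

γ = 1/√(1 − 0.4086²) = 1/√0.8330 = 1.096
Jules's elapsed proper time: τ = 30.4/1.096 = 27.75 years.
Age gap = Δt − τ = 30.4 − 27.75 years.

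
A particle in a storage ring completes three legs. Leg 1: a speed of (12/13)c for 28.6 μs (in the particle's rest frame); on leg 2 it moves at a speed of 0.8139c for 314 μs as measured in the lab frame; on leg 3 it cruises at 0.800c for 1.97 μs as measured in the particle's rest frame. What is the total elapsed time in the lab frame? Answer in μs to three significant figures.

Δt = 392 μs

Leg 1: γ = 1/√(1 − (12/13)²) = 13/5 = 2.600; Δt_1 = 2.600 × 28.6 = 74.36 μs.
Leg 2: 314 μs is already measured in the lab frame.
Leg 3: γ = 1/√(1 − 0.800²) = 5/3 ≈ 1.667; Δt_3 = 1.667 × 1.97 = 3.283 μs.
Total: 74.36 + 314.0 + 3.283 μs.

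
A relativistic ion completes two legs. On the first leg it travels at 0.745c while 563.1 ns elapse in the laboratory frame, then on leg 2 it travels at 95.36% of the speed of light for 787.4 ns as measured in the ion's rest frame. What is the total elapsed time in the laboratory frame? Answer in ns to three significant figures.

Leg 1: 563.1 ns is already measured in the laboratory frame.
Leg 2: β = 0.9536; γ = 1/√(1 − 0.9536²) = 1/√0.09065 = 3.321; Δt_2 = 3.321 × 787.4 = 2615 ns.
Total: 563.1 + 2615 ns.

Δt = 3180 ns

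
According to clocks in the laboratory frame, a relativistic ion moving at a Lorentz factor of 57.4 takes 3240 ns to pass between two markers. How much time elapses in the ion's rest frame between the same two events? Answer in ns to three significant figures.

τ = 56.4 ns

γ = 57.4
The interval measured in the laboratory frame is the dilated one; the clock in the ion's rest frame measures the proper time τ = Δt/γ = 3240/57.40 ns.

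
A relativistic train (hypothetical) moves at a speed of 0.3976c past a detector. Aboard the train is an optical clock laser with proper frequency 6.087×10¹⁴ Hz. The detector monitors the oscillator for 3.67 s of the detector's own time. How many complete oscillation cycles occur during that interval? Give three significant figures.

γ = 1/√(1 − 0.3976²) = 1/√0.8419 = 1.090
During 3.67 s of lab time, the oscillator's proper time advances by τ = Δt/γ = 3.67/1.090 = 3.367 s = 3.367×10⁰ s.
N = f × τ = 6.087×10¹⁴ × 3.367×10⁰ = 2.050×10¹⁵.

N = 2.05×10¹⁵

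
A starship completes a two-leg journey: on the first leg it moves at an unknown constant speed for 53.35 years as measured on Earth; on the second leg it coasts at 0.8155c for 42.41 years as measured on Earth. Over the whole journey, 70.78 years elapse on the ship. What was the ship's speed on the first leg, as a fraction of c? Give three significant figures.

Leg 1: speed unknown; τ_1 = 53.35/γ_1.
Leg 2: γ = 1/√(1 − 0.8155²) = 1/√0.3350 = 1.728; τ_2 = 42.41/1.728 = 24.55 years.
Total proper time: τ_1 + 24.55 = 70.78, so τ_1 = 70.78 − 24.55 = 46.23 years.
γ_1 = 53.35/46.23 = 1.154; β = √(1 − 1/γ²) = √0.2489.

β = 0.499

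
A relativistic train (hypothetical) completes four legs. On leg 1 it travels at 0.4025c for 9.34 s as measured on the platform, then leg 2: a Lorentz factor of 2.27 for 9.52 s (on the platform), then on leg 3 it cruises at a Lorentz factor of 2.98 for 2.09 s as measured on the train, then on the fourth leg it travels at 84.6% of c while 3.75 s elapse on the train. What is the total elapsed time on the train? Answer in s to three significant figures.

Leg 1: γ = 1/√(1 − 0.4025²) = 1/√0.8380 = 1.092; τ_1 = 9.34/1.092 = 8.550 s.
Leg 2: γ = 2.27; τ_2 = 9.52/2.270 = 4.194 s.
Leg 3: 2.09 s is already measured on the train.
Leg 4: 3.75 s is already measured on the train.
Total: 8.550 + 4.194 + 2.090 + 3.750 s.

τ = 18.6 s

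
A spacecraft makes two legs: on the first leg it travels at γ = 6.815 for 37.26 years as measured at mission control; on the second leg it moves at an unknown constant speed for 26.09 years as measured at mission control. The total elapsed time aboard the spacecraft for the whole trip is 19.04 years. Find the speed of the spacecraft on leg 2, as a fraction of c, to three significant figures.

β = 0.854

Leg 1: γ = 6.815; τ_1 = 37.26/6.815 = 5.467 years.
Leg 2: speed unknown; τ_2 = 26.09/γ_2.
Total proper time: 5.467 + τ_2 = 19.04, so τ_2 = 19.04 − 5.467 = 13.57 years.
γ_2 = 26.09/13.57 = 1.922; β = √(1 − 1/γ²) = √0.7294.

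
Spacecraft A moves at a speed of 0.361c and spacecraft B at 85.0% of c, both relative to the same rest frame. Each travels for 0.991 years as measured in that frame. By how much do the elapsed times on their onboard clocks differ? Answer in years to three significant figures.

A: γ = 1/√(1 − 0.361²) = 1/√0.8697 = 1.072; τ_A = 0.991/1.072 = 0.9242 years.
B: β = 0.850; γ = 1/√(1 − 0.850²) = 1/√0.2775 = 1.898; τ_B = 0.991/1.898 = 0.5220 years.

|τ_A − τ_B| = 0.402 years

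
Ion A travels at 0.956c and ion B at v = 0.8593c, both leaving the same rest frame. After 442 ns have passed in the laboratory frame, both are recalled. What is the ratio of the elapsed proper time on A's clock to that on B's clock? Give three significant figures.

A: γ = 1/√(1 − 0.956²) = 1/√0.08606 = 3.409. B: γ = 1/√(1 − 0.8593²) = 1/√0.2616 = 1.955.
τ_A/τ_B = γ_B/γ_A = 1.955/3.409 = 0.5736, so τ_A/τ_B = 0.5736.

τ_A/τ_B = 0.574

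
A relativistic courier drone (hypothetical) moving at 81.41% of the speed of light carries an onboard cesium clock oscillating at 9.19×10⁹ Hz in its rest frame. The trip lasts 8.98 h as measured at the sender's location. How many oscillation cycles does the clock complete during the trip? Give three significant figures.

N = 1.73×10¹⁴

β = 0.8141; γ = 1/√(1 − 0.8141²) = 1/√0.3372 = 1.722
The oscillator's own cycle count is N = f × τ where τ is the proper time aboard the drone. τ = Δt/γ = 8.98/1.722 = 5.215 h = 1.877×10⁴ s.
N = 9.19×10⁹ × 1.877×10⁴ = 1.725×10¹⁴.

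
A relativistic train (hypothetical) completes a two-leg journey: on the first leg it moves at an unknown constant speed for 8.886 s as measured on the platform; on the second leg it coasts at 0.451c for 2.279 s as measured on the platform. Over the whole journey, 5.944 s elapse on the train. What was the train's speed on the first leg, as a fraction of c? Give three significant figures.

β = 0.898

Leg 1: speed unknown; τ_1 = 8.886/γ_1.
Leg 2: γ = 1/√(1 − 0.451²) = 1/√0.7966 = 1.120; τ_2 = 2.279/1.120 = 2.034 s.
Total proper time: τ_1 + 2.034 = 5.944, so τ_1 = 5.944 − 2.034 = 3.910 s.
γ_1 = 8.886/3.910 = 2.273; β = √(1 − 1/γ²) = √0.8064.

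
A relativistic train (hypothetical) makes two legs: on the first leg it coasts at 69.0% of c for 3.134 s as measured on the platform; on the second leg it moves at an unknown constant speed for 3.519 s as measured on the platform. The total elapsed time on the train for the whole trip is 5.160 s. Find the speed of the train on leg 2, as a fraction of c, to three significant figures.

Leg 1: β = 0.690; γ = 1/√(1 − 0.690²) = 1/√0.5239 = 1.382; τ_1 = 3.134/1.382 = 2.268 s.
Leg 2: speed unknown; τ_2 = 3.519/γ_2.
Total proper time: 2.268 + τ_2 = 5.160, so τ_2 = 5.160 − 2.268 = 2.892 s.
γ_2 = 3.519/2.892 = 1.217; β = √(1 − 1/γ²) = √0.3248.

β = 0.570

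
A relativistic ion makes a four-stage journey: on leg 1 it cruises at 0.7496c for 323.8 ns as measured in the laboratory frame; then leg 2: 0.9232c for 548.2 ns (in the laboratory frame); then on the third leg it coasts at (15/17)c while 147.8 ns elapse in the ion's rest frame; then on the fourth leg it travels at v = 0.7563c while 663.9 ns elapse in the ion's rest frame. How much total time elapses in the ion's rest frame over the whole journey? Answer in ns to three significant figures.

τ = 1240 ns

Leg 1: γ = 1/√(1 − 0.7496²) = 1/√0.4381 = 1.511; τ_1 = 323.8/1.511 = 214.3 ns.
Leg 2: γ = 1/√(1 − 0.9232²) = 1/√0.1477 = 2.602; τ_2 = 548.2/2.602 = 210.7 ns.
Leg 3: 147.8 ns is already measured in the ion's rest frame.
Leg 4: 663.9 ns is already measured in the ion's rest frame.
Total: 214.3 + 210.7 + 147.8 + 663.9 ns.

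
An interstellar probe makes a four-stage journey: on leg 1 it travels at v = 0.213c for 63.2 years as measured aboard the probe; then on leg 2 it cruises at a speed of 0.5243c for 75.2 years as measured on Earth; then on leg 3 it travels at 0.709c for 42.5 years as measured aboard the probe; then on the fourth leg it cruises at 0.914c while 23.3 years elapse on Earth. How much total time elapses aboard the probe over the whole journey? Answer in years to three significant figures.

Leg 1: 63.2 years is already measured aboard the probe.
Leg 2: γ = 1/√(1 − 0.5243²) = 1/√0.7251 = 1.174; τ_2 = 75.2/1.174 = 64.04 years.
Leg 3: 42.5 years is already measured aboard the probe.
Leg 4: γ = 1/√(1 − 0.914²) = 1/√0.1646 = 2.465; τ_4 = 23.3/2.465 = 9.453 years.
Total: 63.20 + 64.04 + 42.50 + 9.453 years.

τ = 179 years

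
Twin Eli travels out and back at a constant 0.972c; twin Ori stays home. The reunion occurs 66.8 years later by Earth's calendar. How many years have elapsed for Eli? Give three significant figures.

τ = 15.7 years

γ = 1/√(1 − 0.972²) = 1/√0.05522 = 4.256
Eli's clock measures proper time along the trip: τ = Δt/γ = 66.8/4.256 years.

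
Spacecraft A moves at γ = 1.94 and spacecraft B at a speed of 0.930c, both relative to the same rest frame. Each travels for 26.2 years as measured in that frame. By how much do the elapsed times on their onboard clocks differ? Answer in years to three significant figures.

|τ_A − τ_B| = 3.88 years

A: γ = 1.94; τ_A = 26.2/1.940 = 13.51 years.
B: γ = 1/√(1 − 0.930²) = 1/√0.1351 = 2.721; τ_B = 26.2/2.721 = 9.630 years.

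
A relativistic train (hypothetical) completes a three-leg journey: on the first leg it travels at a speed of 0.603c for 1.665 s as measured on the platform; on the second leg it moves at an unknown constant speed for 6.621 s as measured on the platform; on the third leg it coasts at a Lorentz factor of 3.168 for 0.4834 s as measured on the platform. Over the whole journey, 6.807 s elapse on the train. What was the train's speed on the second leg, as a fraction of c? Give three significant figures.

Leg 1: γ = 1/√(1 − 0.603²) = 1/√0.6364 = 1.254; τ_1 = 1.665/1.254 = 1.328 s.
Leg 2: speed unknown; τ_2 = 6.621/γ_2.
Leg 3: γ = 3.168; τ_3 = 0.4834/3.168 = 0.1526 s.
Total proper time: 1.328 + τ_2 + 0.1526 = 6.807, so τ_2 = 6.807 − 1.481 = 5.326 s.
γ_2 = 6.621/5.326 = 1.243; β = √(1 − 1/γ²) = √0.3529.

β = 0.594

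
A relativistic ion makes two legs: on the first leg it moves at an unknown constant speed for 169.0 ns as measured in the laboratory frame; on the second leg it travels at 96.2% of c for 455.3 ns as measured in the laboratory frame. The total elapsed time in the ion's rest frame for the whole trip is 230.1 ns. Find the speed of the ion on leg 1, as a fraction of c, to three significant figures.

β = 0.780

Leg 1: speed unknown; τ_1 = 169.0/γ_1.
Leg 2: β = 0.962; γ = 1/√(1 − 0.962²) = 1/√0.07456 = 3.662; τ_2 = 455.3/3.662 = 124.3 ns.
Total proper time: τ_1 + 124.3 = 230.1, so τ_1 = 230.1 − 124.3 = 105.8 ns.
γ_1 = 169.0/105.8 = 1.598; β = √(1 − 1/γ²) = √0.6082.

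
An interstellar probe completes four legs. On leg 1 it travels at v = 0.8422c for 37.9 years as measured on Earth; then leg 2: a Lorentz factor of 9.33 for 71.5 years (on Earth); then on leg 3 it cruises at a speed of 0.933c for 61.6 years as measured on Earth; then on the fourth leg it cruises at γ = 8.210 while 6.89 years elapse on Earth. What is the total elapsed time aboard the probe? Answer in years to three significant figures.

Leg 1: γ = 1/√(1 − 0.8422²) = 1/√0.2907 = 1.855; τ_1 = 37.9/1.855 = 20.43 years.
Leg 2: γ = 9.33; τ_2 = 71.5/9.330 = 7.663 years.
Leg 3: γ = 1/√(1 − 0.933²) = 1/√0.1295 = 2.779; τ_3 = 61.6/2.779 = 22.17 years.
Leg 4: γ = 8.210; τ_4 = 6.89/8.210 = 0.8392 years.
Total: 20.43 + 7.663 + 22.17 + 0.8392 years.

τ = 51.1 years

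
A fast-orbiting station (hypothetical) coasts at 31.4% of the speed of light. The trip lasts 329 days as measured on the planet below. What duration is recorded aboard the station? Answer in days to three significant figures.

β = 0.314; γ = 1/√(1 − 0.314²) = 1/√0.9014 = 1.053
The interval measured on the planet below is the dilated one; the clock aboard the station measures the proper time τ = Δt/γ = 329/1.053 days.

τ = 312 days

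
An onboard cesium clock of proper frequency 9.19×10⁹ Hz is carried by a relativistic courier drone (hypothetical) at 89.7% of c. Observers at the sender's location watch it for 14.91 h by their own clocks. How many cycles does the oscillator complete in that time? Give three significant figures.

N = 2.18×10¹⁴

β = 0.897; γ = 1/√(1 − 0.897²) = 1/√0.1954 = 2.262
During 14.91 h of lab time, the oscillator's proper time advances by τ = Δt/γ = 14.91/2.262 = 6.591 h = 2.373×10⁴ s.
N = f × τ = 9.19×10⁹ × 2.373×10⁴ = 2.180×10¹⁴.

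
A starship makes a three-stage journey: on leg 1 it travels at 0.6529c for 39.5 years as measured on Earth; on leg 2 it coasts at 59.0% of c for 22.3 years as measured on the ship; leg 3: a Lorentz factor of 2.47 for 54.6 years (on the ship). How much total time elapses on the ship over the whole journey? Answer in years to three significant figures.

Leg 1: γ = 1/√(1 − 0.6529²) = 1/√0.5737 = 1.320; τ_1 = 39.5/1.320 = 29.92 years.
Leg 2: 22.3 years is already measured on the ship.
Leg 3: 54.6 years is already measured on the ship.
Total: 29.92 + 22.30 + 54.60 years.

τ = 107 years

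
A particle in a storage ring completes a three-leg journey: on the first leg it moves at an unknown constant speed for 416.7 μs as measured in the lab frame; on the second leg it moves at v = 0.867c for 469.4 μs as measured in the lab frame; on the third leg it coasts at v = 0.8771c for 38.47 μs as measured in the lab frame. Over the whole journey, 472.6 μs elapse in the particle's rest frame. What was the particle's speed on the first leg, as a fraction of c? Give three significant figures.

β = 0.849

Leg 1: speed unknown; τ_1 = 416.7/γ_1.
Leg 2: γ = 1/√(1 − 0.867²) = 1/√0.2483 = 2.007; τ_2 = 469.4/2.007 = 233.9 μs.
Leg 3: γ = 1/√(1 − 0.8771²) = 1/√0.2307 = 2.082; τ_3 = 38.47/2.082 = 18.48 μs.
Total proper time: τ_1 + 233.9 + 18.48 = 472.6, so τ_1 = 472.6 − 252.4 = 220.2 μs.
γ_1 = 416.7/220.2 = 1.892; β = √(1 − 1/γ²) = √0.7207.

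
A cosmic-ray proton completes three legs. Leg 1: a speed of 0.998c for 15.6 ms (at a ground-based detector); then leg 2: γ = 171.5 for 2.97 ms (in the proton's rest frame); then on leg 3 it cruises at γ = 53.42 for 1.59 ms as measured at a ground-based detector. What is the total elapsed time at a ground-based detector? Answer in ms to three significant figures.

Δt = 527 ms

Leg 1: 15.6 ms is already measured at a ground-based detector.
Leg 2: γ = 171.5; Δt_2 = 171.5 × 2.97 = 509.4 ms.
Leg 3: 1.59 ms is already measured at a ground-based detector.
Total: 15.60 + 509.4 + 1.590 ms.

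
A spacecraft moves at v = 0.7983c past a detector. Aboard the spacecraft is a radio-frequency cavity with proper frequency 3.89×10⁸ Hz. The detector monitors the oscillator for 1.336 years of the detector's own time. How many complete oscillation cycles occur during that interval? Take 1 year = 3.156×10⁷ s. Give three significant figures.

γ = 1/√(1 − 0.7983²) = 1/√0.3627 = 1.660
During 1.336 years of lab time, the oscillator's proper time advances by τ = Δt/γ = 1.336/1.660 = 0.8046 years = 2.539×10⁷ s.
N = f × τ = 3.89×10⁸ × 2.539×10⁷ = 9.878×10¹⁵.

N = 9.88×10¹⁵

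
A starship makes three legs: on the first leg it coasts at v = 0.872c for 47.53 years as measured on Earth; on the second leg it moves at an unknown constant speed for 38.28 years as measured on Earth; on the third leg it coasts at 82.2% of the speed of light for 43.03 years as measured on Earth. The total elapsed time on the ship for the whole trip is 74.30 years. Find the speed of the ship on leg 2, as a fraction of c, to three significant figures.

Leg 1: γ = 1/√(1 − 0.872²) = 1/√0.2396 = 2.043; τ_1 = 47.53/2.043 = 23.27 years.
Leg 2: speed unknown; τ_2 = 38.28/γ_2.
Leg 3: β = 0.822; γ = 1/√(1 − 0.822²) = 1/√0.3243 = 1.756; τ_3 = 43.03/1.756 = 24.51 years.
Total proper time: 23.27 + τ_2 + 24.51 = 74.30, so τ_2 = 74.30 − 47.77 = 26.53 years.
γ_2 = 38.28/26.53 = 1.443; β = √(1 − 1/γ²) = √0.5197.

β = 0.721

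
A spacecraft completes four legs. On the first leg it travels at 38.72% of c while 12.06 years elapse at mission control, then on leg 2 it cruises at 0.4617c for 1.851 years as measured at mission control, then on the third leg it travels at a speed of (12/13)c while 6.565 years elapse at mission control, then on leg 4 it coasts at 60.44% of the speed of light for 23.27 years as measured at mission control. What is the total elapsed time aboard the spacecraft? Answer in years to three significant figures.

Leg 1: β = 0.3872; γ = 1/√(1 − 0.3872²) = 1/√0.8501 = 1.085; τ_1 = 12.06/1.085 = 11.12 years.
Leg 2: γ = 1/√(1 − 0.4617²) = 1/√0.7868 = 1.127; τ_2 = 1.851/1.127 = 1.642 years.
Leg 3: γ = 1/√(1 − (12/13)²) = 13/5 = 2.600; τ_3 = 6.565/2.600 = 2.525 years.
Leg 4: β = 0.6044; γ = 1/√(1 − 0.6044²) = 1/√0.6347 = 1.255; τ_4 = 23.27/1.255 = 18.54 years.
Total: 11.12 + 1.642 + 2.525 + 18.54 years.

τ = 33.8 years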